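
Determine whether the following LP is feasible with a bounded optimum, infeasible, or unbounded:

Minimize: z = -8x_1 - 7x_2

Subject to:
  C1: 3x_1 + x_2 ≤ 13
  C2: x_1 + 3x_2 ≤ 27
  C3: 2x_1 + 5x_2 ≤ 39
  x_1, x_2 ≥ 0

Feasible with a bounded optimal solution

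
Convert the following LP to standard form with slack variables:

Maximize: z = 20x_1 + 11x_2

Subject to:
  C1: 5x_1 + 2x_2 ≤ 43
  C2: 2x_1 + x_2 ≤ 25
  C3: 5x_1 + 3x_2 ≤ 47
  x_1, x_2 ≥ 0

max z = 20x_1 + 11x_2

s.t.
  5x_1 + 2x_2 + s1 = 43
  2x_1 + x_2 + s2 = 25
  5x_1 + 3x_2 + s3 = 47
  x_1, x_2, s1, s2, s3 ≥ 0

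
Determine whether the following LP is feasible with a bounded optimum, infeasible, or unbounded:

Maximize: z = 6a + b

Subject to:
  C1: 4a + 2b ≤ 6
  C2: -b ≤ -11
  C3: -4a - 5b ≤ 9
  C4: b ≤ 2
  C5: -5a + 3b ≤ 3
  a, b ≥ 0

Infeasible (no feasible solution exists)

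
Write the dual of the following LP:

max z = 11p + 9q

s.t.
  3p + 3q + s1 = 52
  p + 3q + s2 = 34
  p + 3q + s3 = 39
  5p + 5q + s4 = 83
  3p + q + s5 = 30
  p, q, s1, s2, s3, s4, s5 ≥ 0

Primal max cᵀx s.t. Ax ≤ b, x ≥ 0  →  Dual min bᵀy s.t. Aᵀy ≥ c, y ≥ 0.

Minimize: z = 52y1 + 34y2 + 39y3 + 83y4 + 30y5

Subject to:
  3y1 + y2 + y3 + 5y4 + 3y5 ≥ 11
  3y1 + 3y2 + 3y3 + 5y4 + y5 ≥ 9
  y1, y2, y3, y4, y5 ≥ 0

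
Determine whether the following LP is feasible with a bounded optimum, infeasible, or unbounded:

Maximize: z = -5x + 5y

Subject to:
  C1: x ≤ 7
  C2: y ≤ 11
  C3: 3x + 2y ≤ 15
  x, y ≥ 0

Feasible with a bounded optimal solution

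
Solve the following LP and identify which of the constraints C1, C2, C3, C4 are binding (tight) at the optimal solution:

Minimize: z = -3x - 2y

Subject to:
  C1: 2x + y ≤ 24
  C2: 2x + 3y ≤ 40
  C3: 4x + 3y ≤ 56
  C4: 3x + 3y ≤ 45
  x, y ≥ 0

At x = 9, y = 6, compute slack b - a·x for each constraint:
  C1: 24 − 24 = 0  (binding)
  C2: 40 − 36 = 4  (slack)
  C3: 56 − 54 = 2  (slack)
  C4: 45 − 45 = 0  (binding)

Optimal: x = 9, y = 6
Binding: C1, C4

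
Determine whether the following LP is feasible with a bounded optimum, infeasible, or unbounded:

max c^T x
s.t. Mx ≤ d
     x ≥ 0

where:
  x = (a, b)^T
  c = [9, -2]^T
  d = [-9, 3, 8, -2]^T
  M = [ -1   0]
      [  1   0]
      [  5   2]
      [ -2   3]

Infeasible (no feasible solution exists)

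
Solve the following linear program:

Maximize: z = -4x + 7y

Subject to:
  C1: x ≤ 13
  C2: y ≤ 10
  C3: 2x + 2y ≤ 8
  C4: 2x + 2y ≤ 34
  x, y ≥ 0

Evaluate the objective at each vertex of the feasible region:
  z(0, 0) = 0
  z(4, 0) = -16
  z(0, 4) = 28  ←
The maximum is at x = 0, y = 4.

x = 0, y = 4, z = 28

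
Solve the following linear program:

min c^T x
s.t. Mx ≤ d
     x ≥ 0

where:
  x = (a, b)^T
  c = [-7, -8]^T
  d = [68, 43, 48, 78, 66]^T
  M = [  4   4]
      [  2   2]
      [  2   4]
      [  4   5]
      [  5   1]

Evaluate the objective at each vertex of the feasible region:
  z(0, 0) = 0
  z(13.2, 0) = -92.4
  z(12.25, 4.75) = -123.8
  z(10, 7) = -126  ←
  z(0, 12) = -96
The minimum is at a = 10, b = 7.

a = 10, b = 7, z = -126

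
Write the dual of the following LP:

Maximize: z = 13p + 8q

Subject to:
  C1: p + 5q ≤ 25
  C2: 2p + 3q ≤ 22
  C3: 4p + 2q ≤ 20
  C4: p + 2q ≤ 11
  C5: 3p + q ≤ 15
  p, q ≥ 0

Primal max cᵀx s.t. Ax ≤ b, x ≥ 0  →  Dual min bᵀy s.t. Aᵀy ≥ c, y ≥ 0.

Minimize: z = 25y1 + 22y2 + 20y3 + 11y4 + 15y5

Subject to:
  y1 + 2y2 + 4y3 + y4 + 3y5 ≥ 13
  5y1 + 3y2 + 2y3 + 2y4 + y5 ≥ 8
  y1, y2, y3, y4, y5 ≥ 0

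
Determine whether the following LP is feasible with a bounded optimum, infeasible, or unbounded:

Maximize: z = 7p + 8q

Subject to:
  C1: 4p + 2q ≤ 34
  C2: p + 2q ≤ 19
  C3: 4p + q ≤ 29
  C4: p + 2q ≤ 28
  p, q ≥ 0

Feasible with a bounded optimal solution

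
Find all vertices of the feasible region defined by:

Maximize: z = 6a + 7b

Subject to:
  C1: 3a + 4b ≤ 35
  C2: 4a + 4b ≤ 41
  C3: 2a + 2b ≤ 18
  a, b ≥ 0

(0, 0), (9, 0), (1, 8), (0, 8.75)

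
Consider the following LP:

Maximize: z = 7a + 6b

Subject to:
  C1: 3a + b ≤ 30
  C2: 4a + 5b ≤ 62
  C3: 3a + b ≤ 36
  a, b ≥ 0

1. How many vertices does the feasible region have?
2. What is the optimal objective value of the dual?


1. 4
2. 92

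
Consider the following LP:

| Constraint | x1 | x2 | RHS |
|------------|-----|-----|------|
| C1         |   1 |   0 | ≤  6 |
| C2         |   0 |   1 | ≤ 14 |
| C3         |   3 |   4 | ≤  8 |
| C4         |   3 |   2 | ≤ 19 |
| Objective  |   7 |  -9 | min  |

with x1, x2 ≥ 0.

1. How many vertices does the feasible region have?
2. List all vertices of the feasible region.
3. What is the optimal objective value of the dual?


1. 3
2. (0, 0), (2.667, 0), (0, 2)
3. -18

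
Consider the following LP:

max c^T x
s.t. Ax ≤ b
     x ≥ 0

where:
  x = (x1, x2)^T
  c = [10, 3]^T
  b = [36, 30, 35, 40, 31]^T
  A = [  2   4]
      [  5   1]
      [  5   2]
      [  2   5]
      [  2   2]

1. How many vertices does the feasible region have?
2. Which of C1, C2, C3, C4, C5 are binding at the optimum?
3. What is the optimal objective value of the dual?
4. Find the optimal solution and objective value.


1. 5
2. C2, C3
3. 65
4. x1 = 5, x2 = 5, z = 65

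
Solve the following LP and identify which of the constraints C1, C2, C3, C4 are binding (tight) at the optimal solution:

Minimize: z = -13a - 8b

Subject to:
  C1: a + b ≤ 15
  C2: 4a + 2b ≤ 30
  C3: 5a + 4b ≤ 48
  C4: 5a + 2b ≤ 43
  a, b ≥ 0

At a = 4, b = 7, compute slack b - a·x for each constraint:
  C1: 15 − 11 = 4  (slack)
  C2: 30 − 30 = 0  (binding)
  C3: 48 − 48 = 0  (binding)
  C4: 43 − 34 = 9  (slack)

Optimal: a = 4, b = 7
Binding: C2, C3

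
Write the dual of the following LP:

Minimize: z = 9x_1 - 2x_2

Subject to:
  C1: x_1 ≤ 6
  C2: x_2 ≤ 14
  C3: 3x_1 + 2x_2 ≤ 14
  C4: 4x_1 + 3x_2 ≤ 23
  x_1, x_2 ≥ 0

Primal min cᵀx s.t. Ax ≤ b, x ≥ 0  →  Dual max −bᵀy s.t. Aᵀy ≥ −c, y ≥ 0.

Maximize: z = -6y1 - 14y2 - 14y3 - 23y4

Subject to:
  y1 + 3y3 + 4y4 ≥ -9
  y2 + 2y3 + 3y4 ≥ 2
  y1, y2, y3, y4 ≥ 0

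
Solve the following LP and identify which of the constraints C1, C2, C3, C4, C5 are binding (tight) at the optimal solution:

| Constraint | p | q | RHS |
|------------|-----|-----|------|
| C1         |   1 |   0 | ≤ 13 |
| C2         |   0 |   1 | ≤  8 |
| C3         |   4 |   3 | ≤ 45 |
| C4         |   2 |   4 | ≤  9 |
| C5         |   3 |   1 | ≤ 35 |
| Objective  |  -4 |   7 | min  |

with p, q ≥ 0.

At p = 4.5, q = 0, compute slack b - a·x for each constraint:
  C1: 13 − 4.5 = 8.5  (slack)
  C2: 8 − 0 = 8  (slack)
  C3: 45 − 18 = 27  (slack)
  C4: 9 − 9 = 0  (binding)
  C5: 35 − 13.5 = 21.5  (slack)

Optimal: p = 4.5, q = 0
Binding: C4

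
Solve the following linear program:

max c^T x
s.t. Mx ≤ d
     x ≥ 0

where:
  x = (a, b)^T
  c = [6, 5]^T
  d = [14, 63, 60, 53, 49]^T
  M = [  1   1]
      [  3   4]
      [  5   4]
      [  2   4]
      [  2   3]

Evaluate the objective at each vertex of the feasible region:
  z(0, 0) = 0
  z(12, 0) = 72
  z(4, 10) = 74  ←
  z(1.5, 12.5) = 71.5
  z(0, 13.25) = 66.25
The maximum is at a = 4, b = 10.

a = 4, b = 10, z = 74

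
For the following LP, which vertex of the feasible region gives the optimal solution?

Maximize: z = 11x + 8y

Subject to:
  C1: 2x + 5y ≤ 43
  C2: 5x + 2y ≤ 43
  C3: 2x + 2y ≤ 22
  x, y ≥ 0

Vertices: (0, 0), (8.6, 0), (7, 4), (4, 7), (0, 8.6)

Evaluate the objective at each vertex of the feasible region:
  z(0, 0) = 0
  z(8.6, 0) = 94.6
  z(7, 4) = 109  ←
  z(4, 7) = 100
  z(0, 8.6) = 68.8
The maximum is at x = 7, y = 4.

(7, 4)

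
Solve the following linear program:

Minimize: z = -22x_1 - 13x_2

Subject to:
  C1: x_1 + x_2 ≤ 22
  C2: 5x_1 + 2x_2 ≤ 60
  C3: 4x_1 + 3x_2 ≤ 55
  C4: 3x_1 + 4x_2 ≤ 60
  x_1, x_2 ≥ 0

Evaluate the objective at each vertex of the feasible region:
  z(0, 0) = 0
  z(12, 0) = -264
  z(10, 5) = -285  ←
  z(5.714, 10.71) = -265
  z(0, 15) = -195
The minimum is at x_1 = 10, x_2 = 5.

x_1 = 10, x_2 = 5, z = -285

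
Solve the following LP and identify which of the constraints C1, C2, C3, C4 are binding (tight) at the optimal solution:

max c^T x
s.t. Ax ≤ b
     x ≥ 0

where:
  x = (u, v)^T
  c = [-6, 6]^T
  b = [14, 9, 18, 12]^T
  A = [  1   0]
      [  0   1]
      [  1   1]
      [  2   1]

At u = 0, v = 9, compute slack b - a·x for each constraint:
  C1: 14 − 0 = 14  (slack)
  C2: 9 − 9 = 0  (binding)
  C3: 18 − 9 = 9  (slack)
  C4: 12 − 9 = 3  (slack)

Optimal: u = 0, v = 9
Binding: C2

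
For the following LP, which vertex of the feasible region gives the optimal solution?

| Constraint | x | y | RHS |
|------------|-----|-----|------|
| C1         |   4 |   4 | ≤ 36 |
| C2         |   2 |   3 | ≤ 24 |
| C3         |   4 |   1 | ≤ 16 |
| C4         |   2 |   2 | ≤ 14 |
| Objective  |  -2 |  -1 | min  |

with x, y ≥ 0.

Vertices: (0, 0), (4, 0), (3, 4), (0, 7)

Evaluate the objective at each vertex of the feasible region:
  z(0, 0) = 0
  z(4, 0) = -8
  z(3, 4) = -10  ←
  z(0, 7) = -7
The minimum is at x = 3, y = 4.

(3, 4)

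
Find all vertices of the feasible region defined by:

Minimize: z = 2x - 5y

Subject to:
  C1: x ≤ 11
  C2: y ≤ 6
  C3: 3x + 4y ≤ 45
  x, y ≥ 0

(0, 0), (11, 0), (11, 3), (7, 6), (0, 6)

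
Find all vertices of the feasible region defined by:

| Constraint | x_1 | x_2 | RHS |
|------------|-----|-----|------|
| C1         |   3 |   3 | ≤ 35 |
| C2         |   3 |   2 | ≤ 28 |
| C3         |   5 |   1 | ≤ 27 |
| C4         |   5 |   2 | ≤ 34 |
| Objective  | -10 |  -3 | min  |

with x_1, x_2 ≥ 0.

(0, 0), (5.4, 0), (4, 7), (3.556, 8.111), (0, 11.67)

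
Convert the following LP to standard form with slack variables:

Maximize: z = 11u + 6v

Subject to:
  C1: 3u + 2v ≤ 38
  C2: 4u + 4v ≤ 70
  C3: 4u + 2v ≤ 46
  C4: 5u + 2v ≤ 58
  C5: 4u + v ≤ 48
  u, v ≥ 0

max z = 11u + 6v

s.t.
  3u + 2v + s1 = 38
  4u + 4v + s2 = 70
  4u + 2v + s3 = 46
  5u + 2v + s4 = 58
  4u + v + s5 = 48
  u, v, s1, s2, s3, s4, s5 ≥ 0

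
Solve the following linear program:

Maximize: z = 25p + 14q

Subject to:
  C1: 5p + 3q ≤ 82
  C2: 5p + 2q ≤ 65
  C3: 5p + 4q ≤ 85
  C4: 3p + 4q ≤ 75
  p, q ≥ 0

Evaluate the objective at each vertex of the feasible region:
  z(0, 0) = 0
  z(13, 0) = 325
  z(9, 10) = 365  ←
  z(5, 15) = 335
  z(0, 18.75) = 262.5
The maximum is at p = 9, q = 10.

p = 9, q = 10, z = 365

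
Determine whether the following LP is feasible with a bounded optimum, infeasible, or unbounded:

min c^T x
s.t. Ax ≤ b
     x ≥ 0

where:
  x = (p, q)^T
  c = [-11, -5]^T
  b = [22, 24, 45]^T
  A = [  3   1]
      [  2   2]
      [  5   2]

Feasible with a bounded optimal solution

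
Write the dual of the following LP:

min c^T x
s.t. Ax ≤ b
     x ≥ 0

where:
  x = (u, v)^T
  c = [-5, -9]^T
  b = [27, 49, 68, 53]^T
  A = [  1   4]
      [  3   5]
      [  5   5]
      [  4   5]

Primal min cᵀx s.t. Ax ≤ b, x ≥ 0  →  Dual max −bᵀy s.t. Aᵀy ≥ −c, y ≥ 0.

Maximize: z = -27y1 - 49y2 - 68y3 - 53y4

Subject to:
  y1 + 3y2 + 5y3 + 4y4 ≥ 5
  4y1 + 5y2 + 5y3 + 5y4 ≥ 9
  y1, y2, y3, y4 ≥ 0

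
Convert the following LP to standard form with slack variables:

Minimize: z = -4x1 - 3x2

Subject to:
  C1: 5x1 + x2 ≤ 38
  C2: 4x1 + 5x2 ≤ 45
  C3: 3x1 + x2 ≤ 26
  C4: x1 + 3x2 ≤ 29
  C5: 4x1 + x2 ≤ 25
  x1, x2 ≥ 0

min z = -4x1 - 3x2

s.t.
  5x1 + x2 + s1 = 38
  4x1 + 5x2 + s2 = 45
  3x1 + x2 + s3 = 26
  x1 + 3x2 + s4 = 29
  4x1 + x2 + s5 = 25
  x1, x2, s1, s2, s3, s4, s5 ≥ 0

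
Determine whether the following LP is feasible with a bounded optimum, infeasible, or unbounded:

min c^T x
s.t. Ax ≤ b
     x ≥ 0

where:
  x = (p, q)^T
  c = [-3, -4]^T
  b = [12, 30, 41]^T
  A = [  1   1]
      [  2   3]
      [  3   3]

Feasible with a bounded optimal solution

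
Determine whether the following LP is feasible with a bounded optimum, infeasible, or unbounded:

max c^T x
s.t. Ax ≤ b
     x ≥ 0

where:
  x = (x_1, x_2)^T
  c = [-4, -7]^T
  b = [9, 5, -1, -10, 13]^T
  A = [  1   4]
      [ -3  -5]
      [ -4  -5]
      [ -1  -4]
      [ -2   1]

Infeasible (no feasible solution exists)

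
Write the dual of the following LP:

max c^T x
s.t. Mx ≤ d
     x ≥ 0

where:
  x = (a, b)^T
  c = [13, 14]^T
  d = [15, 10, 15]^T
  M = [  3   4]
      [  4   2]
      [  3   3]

Primal max cᵀx s.t. Ax ≤ b, x ≥ 0  →  Dual min bᵀy s.t. Aᵀy ≥ c, y ≥ 0.

Minimize: z = 15y1 + 10y2 + 15y3

Subject to:
  3y1 + 4y2 + 3y3 ≥ 13
  4y1 + 2y2 + 3y3 ≥ 14
  y1, y2, y3 ≥ 0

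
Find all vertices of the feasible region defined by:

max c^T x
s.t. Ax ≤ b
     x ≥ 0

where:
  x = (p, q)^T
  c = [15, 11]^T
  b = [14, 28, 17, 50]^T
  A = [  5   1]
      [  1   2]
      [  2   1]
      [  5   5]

(0, 0), (2.8, 0), (1, 9), (0, 10)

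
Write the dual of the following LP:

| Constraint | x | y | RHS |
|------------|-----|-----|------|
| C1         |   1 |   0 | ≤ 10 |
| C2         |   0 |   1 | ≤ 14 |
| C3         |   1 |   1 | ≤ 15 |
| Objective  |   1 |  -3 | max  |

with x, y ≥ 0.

Primal max cᵀx s.t. Ax ≤ b, x ≥ 0  →  Dual min bᵀy s.t. Aᵀy ≥ c, y ≥ 0.

Minimize: z = 10y1 + 14y2 + 15y3

Subject to:
  y1 + y3 ≥ 1
  y2 + y3 ≥ -3
  y1, y2, y3 ≥ 0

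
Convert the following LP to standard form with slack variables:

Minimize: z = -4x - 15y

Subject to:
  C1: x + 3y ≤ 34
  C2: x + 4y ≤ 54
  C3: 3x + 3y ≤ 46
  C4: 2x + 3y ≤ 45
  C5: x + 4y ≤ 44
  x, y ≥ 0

min z = -4x - 15y

s.t.
  x + 3y + s1 = 34
  x + 4y + s2 = 54
  3x + 3y + s3 = 46
  2x + 3y + s4 = 45
  x + 4y + s5 = 44
  x, y, s1, s2, s3, s4, s5 ≥ 0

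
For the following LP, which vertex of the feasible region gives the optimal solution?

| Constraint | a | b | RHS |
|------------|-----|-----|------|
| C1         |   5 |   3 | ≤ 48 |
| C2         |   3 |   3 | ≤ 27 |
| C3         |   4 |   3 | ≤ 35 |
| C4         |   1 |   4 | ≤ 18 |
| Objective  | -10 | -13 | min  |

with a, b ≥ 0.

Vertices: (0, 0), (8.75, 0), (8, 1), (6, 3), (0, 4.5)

Evaluate the objective at each vertex of the feasible region:
  z(0, 0) = 0
  z(8.75, 0) = -87.5
  z(8, 1) = -93
  z(6, 3) = -99  ←
  z(0, 4.5) = -58.5
The minimum is at a = 6, b = 3.

(6, 3)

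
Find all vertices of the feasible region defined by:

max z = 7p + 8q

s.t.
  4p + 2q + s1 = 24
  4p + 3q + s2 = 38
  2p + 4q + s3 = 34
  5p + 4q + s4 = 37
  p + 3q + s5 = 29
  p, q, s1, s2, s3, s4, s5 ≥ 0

(0, 0), (6, 0), (3.667, 4.667), (1, 8), (0, 8.5)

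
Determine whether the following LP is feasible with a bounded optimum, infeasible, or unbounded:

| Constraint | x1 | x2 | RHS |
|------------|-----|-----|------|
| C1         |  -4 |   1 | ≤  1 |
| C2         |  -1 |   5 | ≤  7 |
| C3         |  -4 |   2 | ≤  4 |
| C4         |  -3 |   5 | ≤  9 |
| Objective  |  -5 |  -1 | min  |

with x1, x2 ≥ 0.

Unbounded (objective can decrease without bound)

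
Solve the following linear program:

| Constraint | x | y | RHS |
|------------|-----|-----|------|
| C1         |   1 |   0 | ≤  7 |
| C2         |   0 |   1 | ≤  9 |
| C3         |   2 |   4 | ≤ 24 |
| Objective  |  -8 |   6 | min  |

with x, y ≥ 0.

Evaluate the objective at each vertex of the feasible region:
  z(0, 0) = 0
  z(7, 0) = -56  ←
  z(7, 2.5) = -41
  z(0, 6) = 36
The minimum is at x = 7, y = 0.

x = 7, y = 0, z = -56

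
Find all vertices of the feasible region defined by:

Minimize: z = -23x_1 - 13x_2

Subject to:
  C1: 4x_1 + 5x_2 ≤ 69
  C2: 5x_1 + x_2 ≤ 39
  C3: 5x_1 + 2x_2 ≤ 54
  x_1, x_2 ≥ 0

(0, 0), (7.8, 0), (6, 9), (0, 13.8)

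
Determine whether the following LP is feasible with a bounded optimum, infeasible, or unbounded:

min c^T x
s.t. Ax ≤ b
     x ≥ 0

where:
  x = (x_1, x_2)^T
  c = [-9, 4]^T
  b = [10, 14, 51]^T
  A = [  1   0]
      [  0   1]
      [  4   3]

Feasible with a bounded optimal solution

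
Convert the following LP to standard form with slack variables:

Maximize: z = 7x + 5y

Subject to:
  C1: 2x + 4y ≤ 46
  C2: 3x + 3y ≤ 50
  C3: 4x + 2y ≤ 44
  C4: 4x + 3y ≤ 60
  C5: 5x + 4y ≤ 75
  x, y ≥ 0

max z = 7x + 5y

s.t.
  2x + 4y + s1 = 46
  3x + 3y + s2 = 50
  4x + 2y + s3 = 44
  4x + 3y + s4 = 60
  5x + 4y + s5 = 75
  x, y, s1, s2, s3, s4, s5 ≥ 0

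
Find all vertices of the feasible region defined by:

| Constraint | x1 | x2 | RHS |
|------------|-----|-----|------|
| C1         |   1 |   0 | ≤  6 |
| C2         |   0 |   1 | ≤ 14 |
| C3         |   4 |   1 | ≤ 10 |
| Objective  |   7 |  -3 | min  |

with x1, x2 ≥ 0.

(0, 0), (2.5, 0), (0, 10)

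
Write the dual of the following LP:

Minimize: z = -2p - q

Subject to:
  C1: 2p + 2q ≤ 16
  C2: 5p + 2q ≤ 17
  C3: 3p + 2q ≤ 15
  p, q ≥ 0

Primal min cᵀx s.t. Ax ≤ b, x ≥ 0  →  Dual max −bᵀy s.t. Aᵀy ≥ −c, y ≥ 0.

Maximize: z = -16y1 - 17y2 - 15y3

Subject to:
  2y1 + 5y2 + 3y3 ≥ 2
  2y1 + 2y2 + 2y3 ≥ 1
  y1, y2, y3 ≥ 0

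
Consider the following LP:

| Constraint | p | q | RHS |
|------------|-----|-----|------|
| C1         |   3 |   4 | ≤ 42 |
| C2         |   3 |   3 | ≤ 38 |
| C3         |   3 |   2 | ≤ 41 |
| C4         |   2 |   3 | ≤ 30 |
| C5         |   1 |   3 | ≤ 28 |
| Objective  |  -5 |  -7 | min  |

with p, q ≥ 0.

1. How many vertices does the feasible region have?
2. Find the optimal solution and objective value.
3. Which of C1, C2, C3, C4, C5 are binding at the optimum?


1. 6
2. p = 6, q = 6, z = -72
3. C1, C4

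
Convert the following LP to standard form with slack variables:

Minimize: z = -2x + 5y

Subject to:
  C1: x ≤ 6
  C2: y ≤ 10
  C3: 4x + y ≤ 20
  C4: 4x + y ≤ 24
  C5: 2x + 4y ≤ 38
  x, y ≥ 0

min z = -2x + 5y

s.t.
  x + s1 = 6
  y + s2 = 10
  4x + y + s3 = 20
  4x + y + s4 = 24
  2x + 4y + s5 = 38
  x, y, s1, s2, s3, s4, s5 ≥ 0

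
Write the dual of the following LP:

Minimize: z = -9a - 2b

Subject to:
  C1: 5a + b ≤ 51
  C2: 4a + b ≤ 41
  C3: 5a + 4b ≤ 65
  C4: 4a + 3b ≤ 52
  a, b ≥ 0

Primal min cᵀx s.t. Ax ≤ b, x ≥ 0  →  Dual max −bᵀy s.t. Aᵀy ≥ −c, y ≥ 0.

Maximize: z = -51y1 - 41y2 - 65y3 - 52y4

Subject to:
  5y1 + 4y2 + 5y3 + 4y4 ≥ 9
  y1 + y2 + 4y3 + 3y4 ≥ 2
  y1, y2, y3, y4 ≥ 0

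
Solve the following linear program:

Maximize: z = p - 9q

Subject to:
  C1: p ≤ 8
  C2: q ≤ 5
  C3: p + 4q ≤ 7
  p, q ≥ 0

Evaluate the objective at each vertex of the feasible region:
  z(0, 0) = 0
  z(7, 0) = 7  ←
  z(0, 1.75) = -15.75
The maximum is at p = 7, q = 0.

p = 7, q = 0, z = 7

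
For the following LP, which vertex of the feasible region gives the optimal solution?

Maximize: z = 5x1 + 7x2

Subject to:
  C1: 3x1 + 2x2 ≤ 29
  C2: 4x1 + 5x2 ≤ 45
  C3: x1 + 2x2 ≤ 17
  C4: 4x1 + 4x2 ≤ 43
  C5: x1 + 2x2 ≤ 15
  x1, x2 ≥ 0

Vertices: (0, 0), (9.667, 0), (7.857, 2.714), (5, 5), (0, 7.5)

Evaluate the objective at each vertex of the feasible region:
  z(0, 0) = 0
  z(9.667, 0) = 48.33
  z(7.857, 2.714) = 58.29
  z(5, 5) = 60  ←
  z(0, 7.5) = 52.5
The maximum is at x1 = 5, x2 = 5.

(5, 5)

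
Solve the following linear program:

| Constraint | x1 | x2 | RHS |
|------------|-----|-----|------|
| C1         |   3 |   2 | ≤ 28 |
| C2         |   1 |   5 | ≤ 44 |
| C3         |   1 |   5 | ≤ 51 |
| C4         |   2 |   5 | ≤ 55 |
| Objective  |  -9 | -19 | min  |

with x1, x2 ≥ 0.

Evaluate the objective at each vertex of the feasible region:
  z(0, 0) = 0
  z(9.333, 0) = -84
  z(4, 8) = -188  ←
  z(0, 8.8) = -167.2
The minimum is at x1 = 4, x2 = 8.

x1 = 4, x2 = 8, z = -188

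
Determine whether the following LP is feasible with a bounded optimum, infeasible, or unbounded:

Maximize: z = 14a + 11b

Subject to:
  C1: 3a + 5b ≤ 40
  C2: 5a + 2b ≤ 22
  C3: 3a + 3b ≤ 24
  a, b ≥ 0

Feasible with a bounded optimal solution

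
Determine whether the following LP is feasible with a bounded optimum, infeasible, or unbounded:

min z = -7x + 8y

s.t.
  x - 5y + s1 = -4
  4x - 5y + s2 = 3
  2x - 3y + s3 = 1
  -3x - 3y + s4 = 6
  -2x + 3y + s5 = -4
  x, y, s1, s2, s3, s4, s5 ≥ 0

Infeasible (no feasible solution exists)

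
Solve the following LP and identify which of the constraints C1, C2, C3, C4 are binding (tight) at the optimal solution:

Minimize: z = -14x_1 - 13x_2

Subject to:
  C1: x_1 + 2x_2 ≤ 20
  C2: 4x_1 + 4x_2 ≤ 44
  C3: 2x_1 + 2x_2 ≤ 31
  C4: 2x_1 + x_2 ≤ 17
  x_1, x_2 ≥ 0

At x_1 = 6, x_2 = 5, compute slack b - a·x for each constraint:
  C1: 20 − 16 = 4  (slack)
  C2: 44 − 44 = 0  (binding)
  C3: 31 − 22 = 9  (slack)
  C4: 17 − 17 = 0  (binding)

Optimal: x_1 = 6, x_2 = 5
Binding: C2, C4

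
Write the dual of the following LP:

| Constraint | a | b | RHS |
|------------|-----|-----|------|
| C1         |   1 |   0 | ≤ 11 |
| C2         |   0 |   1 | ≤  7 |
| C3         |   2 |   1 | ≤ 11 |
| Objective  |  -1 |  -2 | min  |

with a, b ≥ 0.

Primal min cᵀx s.t. Ax ≤ b, x ≥ 0  →  Dual max −bᵀy s.t. Aᵀy ≥ −c, y ≥ 0.

Maximize: z = -11y1 - 7y2 - 11y3

Subject to:
  y1 + 2y3 ≥ 1
  y2 + y3 ≥ 2
  y1, y2, y3 ≥ 0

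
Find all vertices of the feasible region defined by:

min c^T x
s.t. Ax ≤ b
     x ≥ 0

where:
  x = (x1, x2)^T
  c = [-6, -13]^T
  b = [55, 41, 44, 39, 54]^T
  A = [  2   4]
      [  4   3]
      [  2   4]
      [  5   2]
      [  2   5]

(0, 0), (7.8, 0), (5, 7), (3.2, 9.4), (2, 10), (0, 10.8)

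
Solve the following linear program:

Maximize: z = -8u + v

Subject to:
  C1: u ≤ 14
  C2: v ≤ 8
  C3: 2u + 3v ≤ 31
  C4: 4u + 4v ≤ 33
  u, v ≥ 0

Evaluate the objective at each vertex of the feasible region:
  z(0, 0) = 0
  z(8.25, 0) = -66
  z(0.25, 8) = 6
  z(0, 8) = 8  ←
The maximum is at u = 0, v = 8.

u = 0, v = 8, z = 8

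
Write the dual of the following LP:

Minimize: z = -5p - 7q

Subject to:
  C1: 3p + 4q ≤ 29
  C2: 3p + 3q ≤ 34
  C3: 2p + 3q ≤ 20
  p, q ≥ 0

Primal min cᵀx s.t. Ax ≤ b, x ≥ 0  →  Dual max −bᵀy s.t. Aᵀy ≥ −c, y ≥ 0.

Maximize: z = -29y1 - 34y2 - 20y3

Subject to:
  3y1 + 3y2 + 2y3 ≥ 5
  4y1 + 3y2 + 3y3 ≥ 7
  y1, y2, y3 ≥ 0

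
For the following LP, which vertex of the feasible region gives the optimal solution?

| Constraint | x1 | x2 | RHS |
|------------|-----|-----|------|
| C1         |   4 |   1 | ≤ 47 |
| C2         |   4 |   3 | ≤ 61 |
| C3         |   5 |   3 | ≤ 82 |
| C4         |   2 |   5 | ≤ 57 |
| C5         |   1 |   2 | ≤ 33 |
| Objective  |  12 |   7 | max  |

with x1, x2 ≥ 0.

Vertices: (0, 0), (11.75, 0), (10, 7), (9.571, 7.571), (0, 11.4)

Evaluate the objective at each vertex of the feasible region:
  z(0, 0) = 0
  z(11.75, 0) = 141
  z(10, 7) = 169  ←
  z(9.571, 7.571) = 167.9
  z(0, 11.4) = 79.8
The maximum is at x1 = 10, x2 = 7.

(10, 7)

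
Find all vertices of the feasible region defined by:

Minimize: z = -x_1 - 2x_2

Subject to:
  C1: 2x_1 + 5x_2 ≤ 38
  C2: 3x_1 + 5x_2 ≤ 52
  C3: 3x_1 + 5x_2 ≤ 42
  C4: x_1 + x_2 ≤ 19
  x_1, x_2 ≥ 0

(0, 0), (14, 0), (4, 6), (0, 7.6)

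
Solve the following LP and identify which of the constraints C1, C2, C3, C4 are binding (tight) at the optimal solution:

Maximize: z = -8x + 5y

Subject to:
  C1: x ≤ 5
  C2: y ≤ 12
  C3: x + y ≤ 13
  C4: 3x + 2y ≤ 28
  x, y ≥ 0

At x = 0, y = 12, compute slack b - a·x for each constraint:
  C1: 5 − 0 = 5  (slack)
  C2: 12 − 12 = 0  (binding)
  C3: 13 − 12 = 1  (slack)
  C4: 28 − 24 = 4  (slack)

Optimal: x = 0, y = 12
Binding: C2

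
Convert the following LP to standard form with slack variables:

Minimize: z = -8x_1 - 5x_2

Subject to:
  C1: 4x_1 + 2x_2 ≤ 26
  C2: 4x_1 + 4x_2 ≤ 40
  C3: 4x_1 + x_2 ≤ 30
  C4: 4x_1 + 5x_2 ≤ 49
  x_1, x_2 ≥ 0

min z = -8x_1 - 5x_2

s.t.
  4x_1 + 2x_2 + s1 = 26
  4x_1 + 4x_2 + s2 = 40
  4x_1 + x_2 + s3 = 30
  4x_1 + 5x_2 + s4 = 49
  x_1, x_2, s1, s2, s3, s4 ≥ 0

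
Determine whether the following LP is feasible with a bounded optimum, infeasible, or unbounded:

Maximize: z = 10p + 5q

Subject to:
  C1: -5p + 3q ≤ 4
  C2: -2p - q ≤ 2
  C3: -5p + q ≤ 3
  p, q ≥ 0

Unbounded (objective can increase without bound)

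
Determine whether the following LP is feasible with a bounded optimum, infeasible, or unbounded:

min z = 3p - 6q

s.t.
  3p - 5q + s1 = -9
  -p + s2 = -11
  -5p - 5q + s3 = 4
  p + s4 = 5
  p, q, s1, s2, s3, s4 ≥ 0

Infeasible (no feasible solution exists)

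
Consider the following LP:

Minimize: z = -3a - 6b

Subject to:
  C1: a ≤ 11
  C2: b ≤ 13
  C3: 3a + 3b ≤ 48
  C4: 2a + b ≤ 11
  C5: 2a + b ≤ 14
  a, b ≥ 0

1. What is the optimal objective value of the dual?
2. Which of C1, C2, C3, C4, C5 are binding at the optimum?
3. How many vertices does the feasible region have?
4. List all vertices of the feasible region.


1. -66
2. C4
3. 3
4. (0, 0), (5.5, 0), (0, 11)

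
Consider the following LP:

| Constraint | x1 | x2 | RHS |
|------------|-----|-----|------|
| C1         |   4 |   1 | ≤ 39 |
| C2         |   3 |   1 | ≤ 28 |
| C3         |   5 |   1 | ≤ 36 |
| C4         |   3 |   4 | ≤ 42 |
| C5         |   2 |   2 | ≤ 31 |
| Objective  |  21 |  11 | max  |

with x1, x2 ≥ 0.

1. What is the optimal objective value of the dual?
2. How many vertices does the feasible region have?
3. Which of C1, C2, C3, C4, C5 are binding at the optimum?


1. 192
2. 4
3. C3, C4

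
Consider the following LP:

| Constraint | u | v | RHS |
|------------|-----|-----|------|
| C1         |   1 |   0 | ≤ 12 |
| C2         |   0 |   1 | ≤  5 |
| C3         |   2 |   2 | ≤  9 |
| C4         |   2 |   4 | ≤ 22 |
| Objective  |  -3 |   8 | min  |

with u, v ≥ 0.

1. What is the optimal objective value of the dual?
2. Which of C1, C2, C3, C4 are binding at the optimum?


1. -13.5
2. C3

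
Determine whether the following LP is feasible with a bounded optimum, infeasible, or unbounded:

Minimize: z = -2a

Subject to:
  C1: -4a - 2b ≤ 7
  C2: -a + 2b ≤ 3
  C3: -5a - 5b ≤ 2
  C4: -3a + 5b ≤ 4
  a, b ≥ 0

Unbounded (objective can decrease without bound)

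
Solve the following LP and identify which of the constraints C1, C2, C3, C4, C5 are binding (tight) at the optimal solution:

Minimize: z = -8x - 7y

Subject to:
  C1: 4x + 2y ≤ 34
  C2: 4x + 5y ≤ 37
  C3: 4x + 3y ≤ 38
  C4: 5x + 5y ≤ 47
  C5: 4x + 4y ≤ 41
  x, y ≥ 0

At x = 8, y = 1, compute slack b - a·x for each constraint:
  C1: 34 − 34 = 0  (binding)
  C2: 37 − 37 = 0  (binding)
  C3: 38 − 35 = 3  (slack)
  C4: 47 − 45 = 2  (slack)
  C5: 41 − 36 = 5  (slack)

Optimal: x = 8, y = 1
Binding: C1, C2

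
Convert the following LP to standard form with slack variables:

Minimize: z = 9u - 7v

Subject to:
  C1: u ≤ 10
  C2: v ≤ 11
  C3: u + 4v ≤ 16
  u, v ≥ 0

min z = 9u - 7v

s.t.
  u + s1 = 10
  v + s2 = 11
  u + 4v + s3 = 16
  u, v, s1, s2, s3 ≥ 0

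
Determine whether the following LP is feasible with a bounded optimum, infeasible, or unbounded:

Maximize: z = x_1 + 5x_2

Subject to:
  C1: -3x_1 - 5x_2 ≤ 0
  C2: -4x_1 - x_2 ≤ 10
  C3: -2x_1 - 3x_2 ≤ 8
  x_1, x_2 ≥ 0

Unbounded (objective can increase without bound)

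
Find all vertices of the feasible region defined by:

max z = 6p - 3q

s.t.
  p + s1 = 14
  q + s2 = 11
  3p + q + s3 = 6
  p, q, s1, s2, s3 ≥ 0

(0, 0), (2, 0), (0, 6)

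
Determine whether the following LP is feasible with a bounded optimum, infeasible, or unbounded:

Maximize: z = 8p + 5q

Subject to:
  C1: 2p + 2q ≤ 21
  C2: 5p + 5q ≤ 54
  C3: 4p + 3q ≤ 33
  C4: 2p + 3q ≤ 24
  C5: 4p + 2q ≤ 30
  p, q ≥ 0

Feasible with a bounded optimal solution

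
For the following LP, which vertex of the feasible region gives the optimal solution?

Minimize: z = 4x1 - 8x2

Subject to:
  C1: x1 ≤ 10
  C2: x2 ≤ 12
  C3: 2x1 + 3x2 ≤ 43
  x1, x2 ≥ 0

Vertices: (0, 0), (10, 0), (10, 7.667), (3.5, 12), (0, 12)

Evaluate the objective at each vertex of the feasible region:
  z(0, 0) = 0
  z(10, 0) = 40
  z(10, 7.667) = -21.33
  z(3.5, 12) = -82
  z(0, 12) = -96  ←
The minimum is at x1 = 0, x2 = 12.

(0, 12)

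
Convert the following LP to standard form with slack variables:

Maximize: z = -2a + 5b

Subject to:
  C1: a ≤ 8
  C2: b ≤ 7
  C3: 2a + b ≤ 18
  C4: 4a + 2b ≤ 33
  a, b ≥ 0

max z = -2a + 5b

s.t.
  a + s1 = 8
  b + s2 = 7
  2a + b + s3 = 18
  4a + 2b + s4 = 33
  a, b, s1, s2, s3, s4 ≥ 0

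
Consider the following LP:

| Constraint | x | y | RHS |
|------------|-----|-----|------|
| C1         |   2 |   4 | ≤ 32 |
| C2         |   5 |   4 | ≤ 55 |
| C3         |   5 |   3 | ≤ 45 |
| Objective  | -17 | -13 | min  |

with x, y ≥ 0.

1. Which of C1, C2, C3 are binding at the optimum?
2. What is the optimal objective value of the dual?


1. C1, C3
2. -167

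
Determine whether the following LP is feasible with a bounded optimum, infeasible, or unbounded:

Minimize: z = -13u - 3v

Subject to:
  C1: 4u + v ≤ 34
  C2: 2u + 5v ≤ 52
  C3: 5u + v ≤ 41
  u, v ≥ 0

Feasible with a bounded optimal solution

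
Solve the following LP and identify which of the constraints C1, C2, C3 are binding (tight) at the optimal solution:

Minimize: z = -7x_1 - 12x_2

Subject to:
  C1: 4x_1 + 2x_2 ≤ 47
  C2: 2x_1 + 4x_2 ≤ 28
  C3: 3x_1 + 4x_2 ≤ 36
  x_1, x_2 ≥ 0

At x_1 = 8, x_2 = 3, compute slack b - a·x for each constraint:
  C1: 47 − 38 = 9  (slack)
  C2: 28 − 28 = 0  (binding)
  C3: 36 − 36 = 0  (binding)

Optimal: x_1 = 8, x_2 = 3
Binding: C2, C3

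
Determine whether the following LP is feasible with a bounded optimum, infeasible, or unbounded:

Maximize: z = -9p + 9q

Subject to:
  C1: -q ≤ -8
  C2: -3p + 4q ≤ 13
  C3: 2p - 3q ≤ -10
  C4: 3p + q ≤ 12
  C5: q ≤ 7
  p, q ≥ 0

Infeasible (no feasible solution exists)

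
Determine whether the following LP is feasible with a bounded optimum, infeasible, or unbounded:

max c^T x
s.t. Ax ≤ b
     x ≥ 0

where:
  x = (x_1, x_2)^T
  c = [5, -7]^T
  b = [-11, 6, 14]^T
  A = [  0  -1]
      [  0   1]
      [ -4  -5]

Infeasible (no feasible solution exists)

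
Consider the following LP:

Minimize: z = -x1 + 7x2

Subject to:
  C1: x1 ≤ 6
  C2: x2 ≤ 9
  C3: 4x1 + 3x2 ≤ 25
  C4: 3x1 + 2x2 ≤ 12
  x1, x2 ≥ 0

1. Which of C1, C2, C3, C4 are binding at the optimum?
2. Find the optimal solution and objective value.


1. C4
2. x1 = 4, x2 = 0, z = -4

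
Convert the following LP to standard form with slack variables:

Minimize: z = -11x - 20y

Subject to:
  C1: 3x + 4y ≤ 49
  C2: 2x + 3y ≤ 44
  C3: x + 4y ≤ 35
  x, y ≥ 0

min z = -11x - 20y

s.t.
  3x + 4y + s1 = 49
  2x + 3y + s2 = 44
  x + 4y + s3 = 35
  x, y, s1, s2, s3 ≥ 0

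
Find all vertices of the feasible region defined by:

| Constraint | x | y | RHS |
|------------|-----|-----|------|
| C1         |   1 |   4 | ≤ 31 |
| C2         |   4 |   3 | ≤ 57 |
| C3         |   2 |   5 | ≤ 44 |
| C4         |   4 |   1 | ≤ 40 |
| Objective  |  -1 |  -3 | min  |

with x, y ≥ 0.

(0, 0), (10, 0), (8.667, 5.333), (7, 6), (0, 7.75)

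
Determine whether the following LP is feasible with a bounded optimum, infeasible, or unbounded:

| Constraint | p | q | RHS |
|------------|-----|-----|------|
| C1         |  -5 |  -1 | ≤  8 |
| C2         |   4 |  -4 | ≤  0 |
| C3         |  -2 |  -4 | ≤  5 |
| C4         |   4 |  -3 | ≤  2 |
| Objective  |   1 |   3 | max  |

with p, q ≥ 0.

Unbounded (objective can increase without bound)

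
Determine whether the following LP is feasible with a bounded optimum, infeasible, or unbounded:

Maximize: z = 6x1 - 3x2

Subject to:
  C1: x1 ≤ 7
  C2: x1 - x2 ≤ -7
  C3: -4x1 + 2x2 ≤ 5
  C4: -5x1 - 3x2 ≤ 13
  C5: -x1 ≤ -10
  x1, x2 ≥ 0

Infeasible (no feasible solution exists)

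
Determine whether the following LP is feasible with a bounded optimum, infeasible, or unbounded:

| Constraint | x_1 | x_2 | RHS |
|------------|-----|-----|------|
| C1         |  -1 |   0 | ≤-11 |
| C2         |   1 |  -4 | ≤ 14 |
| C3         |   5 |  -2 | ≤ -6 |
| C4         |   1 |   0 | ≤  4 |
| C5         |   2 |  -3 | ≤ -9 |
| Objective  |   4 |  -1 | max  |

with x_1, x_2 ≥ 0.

Infeasible (no feasible solution exists)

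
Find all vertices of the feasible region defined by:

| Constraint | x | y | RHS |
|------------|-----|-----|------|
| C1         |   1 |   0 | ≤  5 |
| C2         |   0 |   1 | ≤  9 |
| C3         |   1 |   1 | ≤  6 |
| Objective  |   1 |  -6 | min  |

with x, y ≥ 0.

(0, 0), (5, 0), (5, 1), (0, 6)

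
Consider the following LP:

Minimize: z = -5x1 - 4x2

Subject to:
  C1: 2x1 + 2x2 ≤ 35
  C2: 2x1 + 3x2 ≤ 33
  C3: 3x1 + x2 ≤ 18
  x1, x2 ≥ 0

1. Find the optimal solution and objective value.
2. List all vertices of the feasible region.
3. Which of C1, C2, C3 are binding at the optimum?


1. x1 = 3, x2 = 9, z = -51
2. (0, 0), (6, 0), (3, 9), (0, 11)
3. C2, C3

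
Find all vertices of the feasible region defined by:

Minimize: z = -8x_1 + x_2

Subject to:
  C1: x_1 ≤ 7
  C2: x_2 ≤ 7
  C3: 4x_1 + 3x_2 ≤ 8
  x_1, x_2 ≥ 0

(0, 0), (2, 0), (0, 2.667)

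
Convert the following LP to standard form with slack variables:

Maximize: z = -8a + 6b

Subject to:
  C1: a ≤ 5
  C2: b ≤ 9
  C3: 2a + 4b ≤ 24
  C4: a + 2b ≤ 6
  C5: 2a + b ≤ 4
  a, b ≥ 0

max z = -8a + 6b

s.t.
  a + s1 = 5
  b + s2 = 9
  2a + 4b + s3 = 24
  a + 2b + s4 = 6
  2a + b + s5 = 4
  a, b, s1, s2, s3, s4, s5 ≥ 0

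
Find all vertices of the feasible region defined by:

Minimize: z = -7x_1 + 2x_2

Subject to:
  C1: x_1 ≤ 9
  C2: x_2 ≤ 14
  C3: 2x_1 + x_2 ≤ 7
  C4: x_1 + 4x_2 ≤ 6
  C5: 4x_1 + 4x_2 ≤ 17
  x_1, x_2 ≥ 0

(0, 0), (3.5, 0), (3.143, 0.7143), (0, 1.5)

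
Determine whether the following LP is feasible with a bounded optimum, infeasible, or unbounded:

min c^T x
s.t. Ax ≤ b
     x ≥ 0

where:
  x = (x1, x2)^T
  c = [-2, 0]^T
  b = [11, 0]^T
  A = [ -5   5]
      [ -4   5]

Unbounded (objective can decrease without bound)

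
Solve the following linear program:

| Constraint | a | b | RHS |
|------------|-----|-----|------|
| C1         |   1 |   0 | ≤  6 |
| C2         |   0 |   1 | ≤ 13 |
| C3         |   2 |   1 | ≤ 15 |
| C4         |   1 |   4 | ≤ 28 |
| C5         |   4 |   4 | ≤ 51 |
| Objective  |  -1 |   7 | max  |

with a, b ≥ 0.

Evaluate the objective at each vertex of the feasible region:
  z(0, 0) = 0
  z(6, 0) = -6
  z(6, 3) = 15
  z(4.571, 5.857) = 36.43
  z(0, 7) = 49  ←
The maximum is at a = 0, b = 7.

a = 0, b = 7, z = 49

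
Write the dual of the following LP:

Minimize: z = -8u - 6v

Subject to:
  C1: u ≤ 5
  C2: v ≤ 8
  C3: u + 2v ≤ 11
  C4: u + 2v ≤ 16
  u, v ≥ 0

Primal min cᵀx s.t. Ax ≤ b, x ≥ 0  →  Dual max −bᵀy s.t. Aᵀy ≥ −c, y ≥ 0.

Maximize: z = -5y1 - 8y2 - 11y3 - 16y4

Subject to:
  y1 + y3 + y4 ≥ 8
  y2 + 2y3 + 2y4 ≥ 6
  y1, y2, y3, y4 ≥ 0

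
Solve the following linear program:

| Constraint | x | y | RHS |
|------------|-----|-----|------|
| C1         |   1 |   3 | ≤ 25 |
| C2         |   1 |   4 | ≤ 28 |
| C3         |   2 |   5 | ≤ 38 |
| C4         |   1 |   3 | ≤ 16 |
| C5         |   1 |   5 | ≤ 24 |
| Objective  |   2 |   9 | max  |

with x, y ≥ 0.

Evaluate the objective at each vertex of the feasible region:
  z(0, 0) = 0
  z(16, 0) = 32
  z(4, 4) = 44  ←
  z(0, 4.8) = 43.2
The maximum is at x = 4, y = 4.

x = 4, y = 4, z = 44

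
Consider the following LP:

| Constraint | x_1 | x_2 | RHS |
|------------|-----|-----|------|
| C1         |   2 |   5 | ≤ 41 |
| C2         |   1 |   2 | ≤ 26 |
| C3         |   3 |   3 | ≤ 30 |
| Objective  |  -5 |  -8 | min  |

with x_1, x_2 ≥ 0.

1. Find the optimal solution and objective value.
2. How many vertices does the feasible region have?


1. x_1 = 3, x_2 = 7, z = -71
2. 4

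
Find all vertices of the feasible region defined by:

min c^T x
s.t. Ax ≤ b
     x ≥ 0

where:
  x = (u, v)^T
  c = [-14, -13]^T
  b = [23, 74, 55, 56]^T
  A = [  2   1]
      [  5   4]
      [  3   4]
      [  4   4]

(0, 0), (11.5, 0), (9, 5), (1, 13), (0, 13.75)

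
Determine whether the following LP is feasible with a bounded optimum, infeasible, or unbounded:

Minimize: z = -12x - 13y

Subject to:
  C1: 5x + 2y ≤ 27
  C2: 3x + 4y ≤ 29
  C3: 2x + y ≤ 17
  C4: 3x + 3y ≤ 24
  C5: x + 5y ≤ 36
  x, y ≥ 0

Feasible with a bounded optimal solution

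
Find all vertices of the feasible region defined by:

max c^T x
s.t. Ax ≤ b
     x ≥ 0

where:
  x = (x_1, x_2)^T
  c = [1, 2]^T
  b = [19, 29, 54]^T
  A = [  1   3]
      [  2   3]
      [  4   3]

(0, 0), (13.5, 0), (12.5, 1.333), (10, 3), (0, 6.333)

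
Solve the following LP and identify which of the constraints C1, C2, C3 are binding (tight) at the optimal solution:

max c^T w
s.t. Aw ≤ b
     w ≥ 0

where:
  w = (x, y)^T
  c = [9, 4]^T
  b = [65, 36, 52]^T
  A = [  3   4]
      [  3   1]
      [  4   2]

At x = 10, y = 6, compute slack b - a·x for each constraint:
  C1: 65 − 54 = 11  (slack)
  C2: 36 − 36 = 0  (binding)
  C3: 52 − 52 = 0  (binding)

Optimal: x = 10, y = 6
Binding: C2, C3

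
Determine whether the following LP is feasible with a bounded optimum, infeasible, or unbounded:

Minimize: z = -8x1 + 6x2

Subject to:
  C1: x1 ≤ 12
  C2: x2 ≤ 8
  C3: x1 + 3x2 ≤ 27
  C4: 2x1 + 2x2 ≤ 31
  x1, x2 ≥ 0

Feasible with a bounded optimal solution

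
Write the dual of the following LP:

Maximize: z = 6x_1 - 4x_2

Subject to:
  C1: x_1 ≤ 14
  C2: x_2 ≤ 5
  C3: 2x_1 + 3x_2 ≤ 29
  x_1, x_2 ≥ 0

Primal max cᵀx s.t. Ax ≤ b, x ≥ 0  →  Dual min bᵀy s.t. Aᵀy ≥ c, y ≥ 0.

Minimize: z = 14y1 + 5y2 + 29y3

Subject to:
  y1 + 2y3 ≥ 6
  y2 + 3y3 ≥ -4
  y1, y2, y3 ≥ 0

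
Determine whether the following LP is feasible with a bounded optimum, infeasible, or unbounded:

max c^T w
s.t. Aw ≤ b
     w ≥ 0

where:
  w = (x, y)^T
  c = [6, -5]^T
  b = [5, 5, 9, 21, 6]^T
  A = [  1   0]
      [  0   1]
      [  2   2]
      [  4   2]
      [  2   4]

Feasible with a bounded optimal solution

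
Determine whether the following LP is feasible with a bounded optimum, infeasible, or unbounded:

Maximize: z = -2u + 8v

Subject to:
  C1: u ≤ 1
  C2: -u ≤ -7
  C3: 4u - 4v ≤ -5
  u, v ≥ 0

Infeasible (no feasible solution exists)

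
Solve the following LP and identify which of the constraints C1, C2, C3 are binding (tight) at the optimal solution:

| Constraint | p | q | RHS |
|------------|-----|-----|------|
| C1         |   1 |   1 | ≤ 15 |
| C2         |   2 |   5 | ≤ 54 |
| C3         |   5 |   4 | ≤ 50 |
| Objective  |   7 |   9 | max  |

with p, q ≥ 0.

At p = 2, q = 10, compute slack b - a·x for each constraint:
  C1: 15 − 12 = 3  (slack)
  C2: 54 − 54 = 0  (binding)
  C3: 50 − 50 = 0  (binding)

Optimal: p = 2, q = 10
Binding: C2, C3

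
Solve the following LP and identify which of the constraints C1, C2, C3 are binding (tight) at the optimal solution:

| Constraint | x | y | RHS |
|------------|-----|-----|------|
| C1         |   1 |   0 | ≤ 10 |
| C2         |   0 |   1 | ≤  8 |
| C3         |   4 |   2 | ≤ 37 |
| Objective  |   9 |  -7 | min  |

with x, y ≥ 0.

At x = 0, y = 8, compute slack b - a·x for each constraint:
  C1: 10 − 0 = 10  (slack)
  C2: 8 − 8 = 0  (binding)
  C3: 37 − 16 = 21  (slack)

Optimal: x = 0, y = 8
Binding: C2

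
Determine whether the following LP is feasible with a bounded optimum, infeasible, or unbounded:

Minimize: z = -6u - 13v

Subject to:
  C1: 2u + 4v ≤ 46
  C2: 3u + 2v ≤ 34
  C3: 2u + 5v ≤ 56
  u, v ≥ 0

Feasible with a bounded optimal solution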